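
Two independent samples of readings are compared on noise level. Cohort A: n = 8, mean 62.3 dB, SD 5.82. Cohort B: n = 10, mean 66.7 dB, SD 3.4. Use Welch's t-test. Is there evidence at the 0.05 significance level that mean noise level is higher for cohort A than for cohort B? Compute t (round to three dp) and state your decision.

Let group 1 = cohort A, group 2 = cohort B. H0: μ_1 = μ_2; H1: μ_1 > μ_2 (Welch's two-sample t-test, right-tailed).
t = (x̄_1 − x̄_2)/√(s_1²/n_1 + s_2²/n_2) = (62.3 − 66.7)/√(5.82²/8 + 3.4²/10) = -1.895
Welch–Satterthwaite df ≈ 10.72
p-value = P(T ≥ -1.895) ≈ 0.957
Since p ≈ 0.957 > α = 0.05, fail to reject H0; the data do not provide sufficient evidence against H0.

t = -1.895; fail to reject H0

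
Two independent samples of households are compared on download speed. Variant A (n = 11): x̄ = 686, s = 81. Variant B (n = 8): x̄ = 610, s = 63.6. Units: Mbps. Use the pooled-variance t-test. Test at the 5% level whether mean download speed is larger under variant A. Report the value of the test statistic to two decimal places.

2.20

Let group 1 = variant A, group 2 = variant B. H0: μ_1 = μ_2; H1: μ_1 > μ_2 (two-sample pooled-variance t-test, right-tailed).
s_p² = [(11−1)·81² + (8−1)·63.6²]/(11+8−2) = 5524.98
t = (686 − 610)/√[5524.98·(1/11 + 1/8)] = 2.20
df = n₁ + n₂ − 2 = 17
p-value = P(T ≥ 2.20) ≈ 0.021
Since p ≈ 0.021 < α = 0.05, reject H0; the data support H1.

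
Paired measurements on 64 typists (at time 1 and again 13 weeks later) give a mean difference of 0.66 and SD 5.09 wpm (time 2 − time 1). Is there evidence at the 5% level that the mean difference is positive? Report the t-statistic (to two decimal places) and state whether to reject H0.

H0: μ_d = 0; H1: μ_d > 0 (paired t-test on the differences, right-tailed).
t = d̄/(s_d/√n) = 0.66/(5.09/√64) = 1.04
df = n − 1 = 63
p-value = P(T ≥ 1.04) ≈ 0.152
Since p ≈ 0.152 > α = 0.05, fail to reject H0; the evidence is not statistically significant.

t = 1.04; fail to reject H0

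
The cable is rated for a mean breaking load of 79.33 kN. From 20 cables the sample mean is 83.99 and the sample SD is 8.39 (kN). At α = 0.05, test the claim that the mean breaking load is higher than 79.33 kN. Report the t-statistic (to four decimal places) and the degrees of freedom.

H0: μ = 79.33; H1: μ > 79.33 (one-sample t-test, right-tailed).
t = (x̄ − μ₀)/(s/√n) = (83.99 − 79.33)/(8.39/√20) = 2.4839
df = n − 1 = 19
p-value = P(T ≥ 2.4839) ≈ 0.0112
Since p ≈ 0.0112 < α = 0.05, reject H0; the data support H1.

t = 2.4839, df = 19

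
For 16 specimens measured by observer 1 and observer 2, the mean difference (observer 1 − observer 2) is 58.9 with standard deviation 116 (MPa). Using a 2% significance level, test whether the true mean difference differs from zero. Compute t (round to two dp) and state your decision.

t = 2.03; fail to reject H0

H0: μ_d = 0; H1: μ_d ≠ 0 (paired t-test on the differences, two-sided).
t = d̄/(s_d/√n) = 58.9/(116/√16) = 2.03
df = n − 1 = 15
Two-sided p-value ≈ 0.060
Since p ≈ 0.060 > α = 0.02, fail to reject H0; the data do not provide sufficient evidence against H0.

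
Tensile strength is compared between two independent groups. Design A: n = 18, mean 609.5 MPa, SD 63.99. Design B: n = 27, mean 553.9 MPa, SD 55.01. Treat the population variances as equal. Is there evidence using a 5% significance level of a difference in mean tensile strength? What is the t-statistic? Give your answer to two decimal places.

Let group 1 = design A, group 2 = design B. H0: μ_1 = μ_2; H1: μ_1 ≠ μ_2 (two-sample pooled-variance t-test, two-sided).
s_p² = [(18−1)·63.99² + (27−1)·55.01²]/(18+27−2) = 3448.58
t = (609.5 − 553.9)/√[3448.58·(1/18 + 1/27)] = 3.11
df = n₁ + n₂ − 2 = 43
Two-sided p-value ≈ 0.0033
Since p ≈ 0.0033 < α = 0.05, reject H0; the evidence is statistically significant.

3.11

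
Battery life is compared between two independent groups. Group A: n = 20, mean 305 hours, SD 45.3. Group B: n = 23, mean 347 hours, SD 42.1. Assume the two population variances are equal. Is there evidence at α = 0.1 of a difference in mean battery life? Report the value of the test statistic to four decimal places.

Let group 1 = group A, group 2 = group B. H0: μ_1 = μ_2; H1: μ_1 ≠ μ_2 (two-sample pooled-variance t-test, two-sided).
s_p² = [(20−1)·45.3² + (23−1)·42.1²]/(20+23−2) = 1902.02
t = (305 − 347)/√[1902.02·(1/20 + 1/23)] = -3.1498
df = n₁ + n₂ − 2 = 41
Two-sided p-value ≈ 0.0030
Since p ≈ 0.0030 < α = 0.1, reject H0; the evidence is statistically significant.

-3.1498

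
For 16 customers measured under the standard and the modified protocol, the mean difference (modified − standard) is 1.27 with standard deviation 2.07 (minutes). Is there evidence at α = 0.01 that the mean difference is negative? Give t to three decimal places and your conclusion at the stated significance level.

H0: μ_d = 0; H1: μ_d < 0 (paired t-test on the differences, left-tailed).
t = d̄/(s_d/√n) = 1.27/(2.07/√16) = 2.454
df = n − 1 = 15
p-value = P(T ≤ 2.454) ≈ 0.9866
Since p ≈ 0.9866 > α = 0.01, fail to reject H0; the data do not provide sufficient evidence against H0.

t = 2.454; fail to reject H0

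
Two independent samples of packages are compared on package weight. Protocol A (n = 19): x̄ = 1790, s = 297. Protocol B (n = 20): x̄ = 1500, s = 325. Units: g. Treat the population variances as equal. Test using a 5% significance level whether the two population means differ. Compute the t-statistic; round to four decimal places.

2.9042

Let group 1 = protocol A, group 2 = protocol B. H0: μ_1 = μ_2; H1: μ_1 ≠ μ_2 (two-sample pooled-variance t-test, two-sided).
s_p² = [(19−1)·297² + (20−1)·325²]/(19+20−2) = 97152.4
t = (1790 − 1500)/√[97152.4·(1/19 + 1/20)] = 2.9042
df = n₁ + n₂ − 2 = 37
Two-sided p-value ≈ 0.0062
Since p ≈ 0.0062 < α = 0.05, reject H0; the data support H1.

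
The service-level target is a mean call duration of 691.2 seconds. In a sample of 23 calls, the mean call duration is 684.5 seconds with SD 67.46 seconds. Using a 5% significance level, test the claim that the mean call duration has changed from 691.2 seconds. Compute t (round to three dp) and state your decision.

t = -0.476; fail to reject H0

H0: μ = 691.2; H1: μ ≠ 691.2 (one-sample t-test, two-sided).
t = (x̄ − μ₀)/(s/√n) = (684.5 − 691.2)/(67.46/√23) = -0.476
df = n − 1 = 22
Two-sided p-value ≈ 0.639
Since p ≈ 0.639 > α = 0.05, fail to reject H0; the evidence is not statistically significant.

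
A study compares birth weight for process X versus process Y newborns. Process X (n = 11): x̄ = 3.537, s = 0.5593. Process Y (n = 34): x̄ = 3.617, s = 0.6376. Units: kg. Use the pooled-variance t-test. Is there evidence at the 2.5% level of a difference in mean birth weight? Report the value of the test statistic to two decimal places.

-0.37

Let group 1 = process X, group 2 = process Y. H0: μ_1 = μ_2; H1: μ_1 ≠ μ_2 (two-sample pooled-variance t-test, two-sided).
s_p² = [(11−1)·0.5593² + (34−1)·0.6376²]/(11+34−2) = 0.384739
t = (3.537 − 3.617)/√[0.384739·(1/11 + 1/34)] = -0.37
df = n₁ + n₂ − 2 = 43
Two-sided p-value ≈ 0.7119
Since p ≈ 0.7119 > α = 0.025, fail to reject H0; the data do not provide sufficient evidence against H0.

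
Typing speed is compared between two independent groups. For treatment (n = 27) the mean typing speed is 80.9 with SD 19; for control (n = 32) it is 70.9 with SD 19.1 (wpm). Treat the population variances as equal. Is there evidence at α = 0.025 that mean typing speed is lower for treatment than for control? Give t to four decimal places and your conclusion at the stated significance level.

t = 2.0083; fail to reject H0

Let group 1 = treatment, group 2 = control. H0: μ_1 = μ_2; H1: μ_1 < μ_2 (two-sample pooled-variance t-test, left-tailed).
s_p² = [(27−1)·19² + (32−1)·19.1²]/(27+32−2) = 363.072
t = (80.9 − 70.9)/√[363.072·(1/27 + 1/32)] = 2.0083
df = n₁ + n₂ − 2 = 57
p-value = P(T ≤ 2.0083) ≈ 0.975
Since p ≈ 0.975 > α = 0.025, fail to reject H0; the evidence is not statistically significant.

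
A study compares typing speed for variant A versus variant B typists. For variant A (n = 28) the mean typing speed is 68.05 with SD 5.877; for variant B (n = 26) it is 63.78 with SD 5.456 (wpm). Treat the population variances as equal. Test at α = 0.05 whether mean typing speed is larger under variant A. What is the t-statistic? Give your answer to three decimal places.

Let group 1 = variant A, group 2 = variant B. H0: μ_1 = μ_2; H1: μ_1 > μ_2 (two-sample pooled-variance t-test, right-tailed).
s_p² = [(28−1)·5.877² + (26−1)·5.456²]/(28+26−2) = 32.2453
t = (68.05 − 63.78)/√[32.2453·(1/28 + 1/26)] = 2.761
df = n₁ + n₂ − 2 = 52
p-value = P(T ≥ 2.761) ≈ 0.0040
Since p ≈ 0.0040 < α = 0.05, reject H0; the data support H1.

2.761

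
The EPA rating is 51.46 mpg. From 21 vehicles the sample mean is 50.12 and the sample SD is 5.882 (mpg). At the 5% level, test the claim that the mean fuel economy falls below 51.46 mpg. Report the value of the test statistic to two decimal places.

H0: μ = 51.46; H1: μ < 51.46 (one-sample t-test, left-tailed).
t = (x̄ − μ₀)/(s/√n) = (50.12 − 51.46)/(5.882/√21) = -1.04
df = n − 1 = 20
p-value = P(T ≤ -1.04) ≈ 0.1545
Since p ≈ 0.1545 > α = 0.05, fail to reject H0; the evidence is not statistically significant.

-1.04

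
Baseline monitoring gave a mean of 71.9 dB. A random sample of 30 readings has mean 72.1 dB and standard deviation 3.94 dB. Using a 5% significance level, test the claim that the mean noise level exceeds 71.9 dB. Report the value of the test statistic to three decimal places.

0.278

H0: μ = 71.9; H1: μ > 71.9 (one-sample t-test, right-tailed).
t = (x̄ − μ₀)/(s/√n) = (72.1 − 71.9)/(3.94/√30) = 0.278
df = n − 1 = 29
p-value = P(T ≥ 0.278) ≈ 0.391
Since p ≈ 0.391 > α = 0.05, fail to reject H0; the data do not provide sufficient evidence against H0.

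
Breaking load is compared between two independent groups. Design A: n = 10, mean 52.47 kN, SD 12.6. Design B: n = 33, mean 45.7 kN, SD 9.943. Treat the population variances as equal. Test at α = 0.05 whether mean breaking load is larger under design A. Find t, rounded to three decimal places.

1.772

Let group 1 = design A, group 2 = design B. H0: μ_1 = μ_2; H1: μ_1 > μ_2 (two-sample pooled-variance t-test, right-tailed).
s_p² = [(10−1)·12.6² + (33−1)·9.943²]/(10+33−2) = 112.011
t = (52.47 − 45.7)/√[112.011·(1/10 + 1/33)] = 1.772
df = n₁ + n₂ − 2 = 41
p-value = P(T ≥ 1.772) ≈ 0.042
Since p ≈ 0.042 < α = 0.05, reject H0; the evidence is statistically significant.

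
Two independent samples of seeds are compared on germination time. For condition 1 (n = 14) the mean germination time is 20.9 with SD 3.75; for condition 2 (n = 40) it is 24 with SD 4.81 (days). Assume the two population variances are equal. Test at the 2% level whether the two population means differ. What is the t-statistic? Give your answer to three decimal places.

-2.185

Let group 1 = condition 1, group 2 = condition 2. H0: μ_1 = μ_2; H1: μ_1 ≠ μ_2 (two-sample pooled-variance t-test, two-sided).
s_p² = [(14−1)·3.75² + (40−1)·4.81²]/(14+40−2) = 20.8677
t = (20.9 − 24)/√[20.8677·(1/14 + 1/40)] = -2.185
df = n₁ + n₂ − 2 = 52
Two-sided p-value ≈ 0.0334
Since p ≈ 0.0334 > α = 0.02, fail to reject H0; the evidence is not statistically significant.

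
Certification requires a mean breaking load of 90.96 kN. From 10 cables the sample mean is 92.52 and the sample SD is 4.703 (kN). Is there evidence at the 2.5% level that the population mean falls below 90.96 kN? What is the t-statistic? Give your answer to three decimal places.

H0: μ = 90.96; H1: μ < 90.96 (one-sample t-test, left-tailed).
t = (x̄ − μ₀)/(s/√n) = (92.52 − 90.96)/(4.703/√10) = 1.049
df = n − 1 = 9
p-value = P(T ≤ 1.049) ≈ 0.839
Since p ≈ 0.839 > α = 0.025, fail to reject H0; the data do not provide sufficient evidence against H0.

1.049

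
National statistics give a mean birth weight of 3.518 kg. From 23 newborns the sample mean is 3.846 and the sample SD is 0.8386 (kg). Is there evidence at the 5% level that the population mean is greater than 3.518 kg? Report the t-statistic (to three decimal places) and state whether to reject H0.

H0: μ = 3.518; H1: μ > 3.518 (one-sample t-test, right-tailed).
t = (x̄ − μ₀)/(s/√n) = (3.846 − 3.518)/(0.8386/√23) = 1.876
df = n − 1 = 22
p-value = P(T ≥ 1.876) ≈ 0.0370
Since p ≈ 0.0370 < α = 0.05, reject H0; the data support H1.

t = 1.876; reject H0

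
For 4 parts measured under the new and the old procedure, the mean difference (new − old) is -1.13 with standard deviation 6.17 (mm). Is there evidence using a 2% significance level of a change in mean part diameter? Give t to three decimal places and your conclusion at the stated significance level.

t = -0.366; fail to reject H0

H0: μ_d = 0; H1: μ_d ≠ 0 (paired t-test on the differences, two-sided).
t = d̄/(s_d/√n) = -1.13/(6.17/√4) = -0.366
df = n − 1 = 3
Two-sided p-value ≈ 0.738
Since p ≈ 0.738 > α = 0.02, fail to reject H0; the data do not provide sufficient evidence against H0.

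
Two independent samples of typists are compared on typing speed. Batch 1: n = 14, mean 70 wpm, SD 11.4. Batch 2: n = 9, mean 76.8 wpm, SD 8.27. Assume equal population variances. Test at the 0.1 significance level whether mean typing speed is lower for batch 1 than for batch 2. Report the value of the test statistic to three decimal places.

-1.542

Let group 1 = batch 1, group 2 = batch 2. H0: μ_1 = μ_2; H1: μ_1 < μ_2 (two-sample pooled-variance t-test, left-tailed).
s_p² = [(14−1)·11.4² + (9−1)·8.27²]/(14+9−2) = 106.506
t = (70 − 76.8)/√[106.506·(1/14 + 1/9)] = -1.542
df = n₁ + n₂ − 2 = 21
p-value = P(T ≤ -1.542) ≈ 0.0690
Since p ≈ 0.0690 < α = 0.1, reject H0; the data support H1.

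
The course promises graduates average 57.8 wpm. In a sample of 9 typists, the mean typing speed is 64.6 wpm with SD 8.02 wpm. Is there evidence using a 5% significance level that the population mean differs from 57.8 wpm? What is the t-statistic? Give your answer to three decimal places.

H0: μ = 57.8; H1: μ ≠ 57.8 (one-sample t-test, two-sided).
t = (x̄ − μ₀)/(s/√n) = (64.6 − 57.8)/(8.02/√9) = 2.544
df = n − 1 = 8
Two-sided p-value ≈ 0.0345
Since p ≈ 0.0345 < α = 0.05, reject H0; the evidence is statistically significant.

2.544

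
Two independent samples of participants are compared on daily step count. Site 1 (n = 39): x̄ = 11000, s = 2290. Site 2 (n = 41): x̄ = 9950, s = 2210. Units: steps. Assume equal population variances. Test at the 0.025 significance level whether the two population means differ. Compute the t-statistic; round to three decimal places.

Let group 1 = site 1, group 2 = site 2. H0: μ_1 = μ_2; H1: μ_1 ≠ μ_2 (two-sample pooled-variance t-test, two-sided).
s_p² = [(39−1)·2290² + (41−1)·2210²]/(39+41−2) = 5059480
t = (11000 − 9950)/√[5059480·(1/39 + 1/41)] = 2.087
df = n₁ + n₂ − 2 = 78
Two-sided p-value ≈ 0.040
Since p ≈ 0.040 > α = 0.025, fail to reject H0; the evidence is not statistically significant.

2.087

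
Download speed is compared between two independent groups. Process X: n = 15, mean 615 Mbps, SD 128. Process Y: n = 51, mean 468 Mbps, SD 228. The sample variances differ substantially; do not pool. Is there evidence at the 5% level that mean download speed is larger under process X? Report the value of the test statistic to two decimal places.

3.20

Let group 1 = process X, group 2 = process Y. H0: μ_1 = μ_2; H1: μ_1 > μ_2 (Welch's two-sample t-test, right-tailed).
t = (x̄_1 − x̄_2)/√(s_1²/n_1 + s_2²/n_2) = (615 − 468)/√(128²/15 + 228²/51) = 3.20
Welch–Satterthwaite df ≈ 42.06
p-value = P(T ≥ 3.20) ≈ 0.001
Since p ≈ 0.001 < α = 0.05, reject H0; the evidence is statistically significant.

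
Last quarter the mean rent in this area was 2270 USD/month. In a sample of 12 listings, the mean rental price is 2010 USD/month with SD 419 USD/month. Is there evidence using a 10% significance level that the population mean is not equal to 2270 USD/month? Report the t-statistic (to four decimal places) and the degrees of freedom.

t = -2.1496, df = 11

H0: μ = 2270; H1: μ ≠ 2270 (one-sample t-test, two-sided).
t = (x̄ − μ₀)/(s/√n) = (2010 − 2270)/(419/√12) = -2.1496
df = n − 1 = 11
Two-sided p-value ≈ 0.0547
Since p ≈ 0.0547 < α = 0.1, reject H0; the evidence is statistically significant.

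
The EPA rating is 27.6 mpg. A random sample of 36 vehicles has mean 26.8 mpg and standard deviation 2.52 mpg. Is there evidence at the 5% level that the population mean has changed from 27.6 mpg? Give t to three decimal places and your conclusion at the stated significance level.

H0: μ = 27.6; H1: μ ≠ 27.6 (one-sample t-test, two-sided).
t = (x̄ − μ₀)/(s/√n) = (26.8 − 27.6)/(2.52/√36) = -1.905
df = n − 1 = 35
Two-sided p-value ≈ 0.065
Since p ≈ 0.065 > α = 0.05, fail to reject H0; the data do not provide sufficient evidence against H0.

t = -1.905; fail to reject H0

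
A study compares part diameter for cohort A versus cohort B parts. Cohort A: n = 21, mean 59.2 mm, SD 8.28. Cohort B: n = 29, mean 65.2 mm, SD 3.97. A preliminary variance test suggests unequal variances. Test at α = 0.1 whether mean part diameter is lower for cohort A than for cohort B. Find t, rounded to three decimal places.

-3.075

Let group 1 = cohort A, group 2 = cohort B. H0: μ_1 = μ_2; H1: μ_1 < μ_2 (Welch's two-sample t-test, left-tailed).
t = (x̄_1 − x̄_2)/√(s_1²/n_1 + s_2²/n_2) = (59.2 − 65.2)/√(8.28²/21 + 3.97²/29) = -3.075
Welch–Satterthwaite df ≈ 26.68
p-value = P(T ≤ -3.075) ≈ 0.0024
Since p ≈ 0.0024 < α = 0.1, reject H0; the evidence is statistically significant.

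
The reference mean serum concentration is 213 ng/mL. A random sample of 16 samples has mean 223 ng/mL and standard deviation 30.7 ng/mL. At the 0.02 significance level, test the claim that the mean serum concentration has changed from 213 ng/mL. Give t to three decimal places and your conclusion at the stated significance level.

H0: μ = 213; H1: μ ≠ 213 (one-sample t-test, two-sided).
t = (x̄ − μ₀)/(s/√n) = (223 − 213)/(30.7/√16) = 1.303
df = n − 1 = 15
Two-sided p-value ≈ 0.212
Since p ≈ 0.212 > α = 0.02, fail to reject H0; the evidence is not statistically significant.

t = 1.303; fail to reject H0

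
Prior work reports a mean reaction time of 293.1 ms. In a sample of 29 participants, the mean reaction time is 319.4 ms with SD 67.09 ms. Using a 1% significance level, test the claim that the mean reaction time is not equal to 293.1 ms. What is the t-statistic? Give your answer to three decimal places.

2.111

H0: μ = 293.1; H1: μ ≠ 293.1 (one-sample t-test, two-sided).
t = (x̄ − μ₀)/(s/√n) = (319.4 − 293.1)/(67.09/√29) = 2.111
df = n − 1 = 28
Two-sided p-value ≈ 0.044
Since p ≈ 0.044 > α = 0.01, fail to reject H0; the data do not provide sufficient evidence against H0.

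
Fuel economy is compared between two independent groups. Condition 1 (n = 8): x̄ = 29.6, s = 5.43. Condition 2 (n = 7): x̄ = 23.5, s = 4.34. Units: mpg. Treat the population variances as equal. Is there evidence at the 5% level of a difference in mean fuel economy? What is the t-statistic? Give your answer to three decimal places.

2.378

Let group 1 = condition 1, group 2 = condition 2. H0: μ_1 = μ_2; H1: μ_1 ≠ μ_2 (two-sample pooled-variance t-test, two-sided).
s_p² = [(8−1)·5.43² + (7−1)·4.34²]/(8+7−2) = 24.5698
t = (29.6 − 23.5)/√[24.5698·(1/8 + 1/7)] = 2.378
df = n₁ + n₂ − 2 = 13
Two-sided p-value ≈ 0.0334
Since p ≈ 0.0334 < α = 0.05, reject H0; the data support H1.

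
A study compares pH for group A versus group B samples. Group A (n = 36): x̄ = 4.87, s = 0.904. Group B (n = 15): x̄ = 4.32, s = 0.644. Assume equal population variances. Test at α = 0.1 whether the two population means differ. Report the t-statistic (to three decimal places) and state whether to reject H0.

Let group 1 = group A, group 2 = group B. H0: μ_1 = μ_2; H1: μ_1 ≠ μ_2 (two-sample pooled-variance t-test, two-sided).
s_p² = [(36−1)·0.904² + (15−1)·0.644²]/(36+15−2) = 0.702222
t = (4.87 − 4.32)/√[0.702222·(1/36 + 1/15)] = 2.136
df = n₁ + n₂ − 2 = 49
Two-sided p-value ≈ 0.038
Since p ≈ 0.038 < α = 0.1, reject H0; the evidence is statistically significant.

t = 2.136; reject H0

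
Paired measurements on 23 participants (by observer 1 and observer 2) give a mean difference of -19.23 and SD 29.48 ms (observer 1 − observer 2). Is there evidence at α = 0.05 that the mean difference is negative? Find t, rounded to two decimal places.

-3.13

H0: μ_d = 0; H1: μ_d < 0 (paired t-test on the differences, left-tailed).
t = d̄/(s_d/√n) = -19.23/(29.48/√23) = -3.13
df = n − 1 = 22
p-value = P(T ≤ -3.13) ≈ 0.0024
Since p ≈ 0.0024 < α = 0.05, reject H0; the evidence is statistically significant.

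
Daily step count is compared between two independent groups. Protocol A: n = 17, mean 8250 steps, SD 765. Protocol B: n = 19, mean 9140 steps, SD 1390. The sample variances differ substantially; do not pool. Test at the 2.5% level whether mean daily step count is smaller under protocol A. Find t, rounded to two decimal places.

-2.41

Let group 1 = protocol A, group 2 = protocol B. H0: μ_1 = μ_2; H1: μ_1 < μ_2 (Welch's two-sample t-test, left-tailed).
t = (x̄_1 − x̄_2)/√(s_1²/n_1 + s_2²/n_2) = (8250 − 9140)/√(765²/17 + 1390²/19) = -2.41
Welch–Satterthwaite df ≈ 28.57
p-value = P(T ≤ -2.41) ≈ 0.0113
Since p ≈ 0.0113 < α = 0.025, reject H0; the data support H1.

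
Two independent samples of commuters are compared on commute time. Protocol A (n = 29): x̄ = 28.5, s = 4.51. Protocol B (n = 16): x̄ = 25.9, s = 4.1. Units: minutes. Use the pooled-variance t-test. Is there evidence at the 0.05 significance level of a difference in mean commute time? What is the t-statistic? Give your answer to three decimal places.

1.910

Let group 1 = protocol A, group 2 = protocol B. H0: μ_1 = μ_2; H1: μ_1 ≠ μ_2 (two-sample pooled-variance t-test, two-sided).
s_p² = [(29−1)·4.51² + (16−1)·4.1²]/(29+16−2) = 19.1087
t = (28.5 − 25.9)/√[19.1087·(1/29 + 1/16)] = 1.910
df = n₁ + n₂ − 2 = 43
Two-sided p-value ≈ 0.0628
Since p ≈ 0.0628 > α = 0.05, fail to reject H0; the data do not provide sufficient evidence against H0.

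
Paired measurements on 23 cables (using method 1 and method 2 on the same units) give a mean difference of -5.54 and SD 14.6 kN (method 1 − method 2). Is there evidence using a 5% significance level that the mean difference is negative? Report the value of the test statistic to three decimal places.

H0: μ_d = 0; H1: μ_d < 0 (paired t-test on the differences, left-tailed).
t = d̄/(s_d/√n) = -5.54/(14.6/√23) = -1.820
df = n − 1 = 22
p-value = P(T ≤ -1.820) ≈ 0.0412
Since p ≈ 0.0412 < α = 0.05, reject H0; the data support H1.

-1.820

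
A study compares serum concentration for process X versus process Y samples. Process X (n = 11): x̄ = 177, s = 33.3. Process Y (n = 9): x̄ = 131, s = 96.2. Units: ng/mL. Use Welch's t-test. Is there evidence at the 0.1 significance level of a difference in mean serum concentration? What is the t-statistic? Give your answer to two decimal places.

Let group 1 = process X, group 2 = process Y. H0: μ_1 = μ_2; H1: μ_1 ≠ μ_2 (Welch's two-sample t-test, two-sided).
t = (x̄_1 − x̄_2)/√(s_1²/n_1 + s_2²/n_2) = (177 − 131)/√(33.3²/11 + 96.2²/9) = 1.37
Welch–Satterthwaite df ≈ 9.57
Two-sided p-value ≈ 0.202
Since p ≈ 0.202 > α = 0.1, fail to reject H0; the data do not provide sufficient evidence against H0.

1.37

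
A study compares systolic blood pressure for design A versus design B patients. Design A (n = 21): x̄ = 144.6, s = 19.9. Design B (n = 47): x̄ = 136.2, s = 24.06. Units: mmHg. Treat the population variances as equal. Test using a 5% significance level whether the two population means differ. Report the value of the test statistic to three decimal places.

Let group 1 = design A, group 2 = design B. H0: μ_1 = μ_2; H1: μ_1 ≠ μ_2 (two-sample pooled-variance t-test, two-sided).
s_p² = [(21−1)·19.9² + (47−1)·24.06²]/(21+47−2) = 523.467
t = (144.6 − 136.2)/√[523.467·(1/21 + 1/47)] = 1.399
df = n₁ + n₂ − 2 = 66
Two-sided p-value ≈ 0.167
Since p ≈ 0.167 > α = 0.05, fail to reject H0; the data do not provide sufficient evidence against H0.

1.399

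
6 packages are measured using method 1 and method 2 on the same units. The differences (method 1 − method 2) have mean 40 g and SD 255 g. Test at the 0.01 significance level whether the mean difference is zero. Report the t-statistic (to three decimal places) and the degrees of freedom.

t = 0.384, df = 5

H0: μ_d = 0; H1: μ_d ≠ 0 (paired t-test on the differences, two-sided).
t = d̄/(s_d/√n) = 40/(255/√6) = 0.384
df = n − 1 = 5
Two-sided p-value ≈ 0.717
Since p ≈ 0.717 > α = 0.01, fail to reject H0; the data do not provide sufficient evidence against H0.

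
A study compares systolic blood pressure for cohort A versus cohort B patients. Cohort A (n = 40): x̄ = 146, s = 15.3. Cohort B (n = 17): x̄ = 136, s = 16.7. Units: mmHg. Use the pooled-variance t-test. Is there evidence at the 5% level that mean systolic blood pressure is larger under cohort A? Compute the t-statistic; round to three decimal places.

2.197

Let group 1 = cohort A, group 2 = cohort B. H0: μ_1 = μ_2; H1: μ_1 > μ_2 (two-sample pooled-variance t-test, right-tailed).
s_p² = [(40−1)·15.3² + (17−1)·16.7²]/(40+17−2) = 247.123
t = (146 − 136)/√[247.123·(1/40 + 1/17)] = 2.197
df = n₁ + n₂ − 2 = 55
p-value = P(T ≥ 2.197) ≈ 0.0161
Since p ≈ 0.0161 < α = 0.05, reject H0; the data support H1.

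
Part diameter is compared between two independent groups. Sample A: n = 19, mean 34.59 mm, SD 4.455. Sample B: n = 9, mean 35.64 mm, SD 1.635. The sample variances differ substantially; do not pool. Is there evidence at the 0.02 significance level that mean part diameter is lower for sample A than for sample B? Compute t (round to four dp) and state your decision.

t = -0.9065; fail to reject H0

Let group 1 = sample A, group 2 = sample B. H0: μ_1 = μ_2; H1: μ_1 < μ_2 (Welch's two-sample t-test, left-tailed).
t = (x̄_1 − x̄_2)/√(s_1²/n_1 + s_2²/n_2) = (34.59 − 35.64)/√(4.455²/19 + 1.635²/9) = -0.9065
Welch–Satterthwaite df ≈ 25.12
p-value = P(T ≤ -0.9065) ≈ 0.187
Since p ≈ 0.187 > α = 0.02, fail to reject H0; the data do not provide sufficient evidence against H0.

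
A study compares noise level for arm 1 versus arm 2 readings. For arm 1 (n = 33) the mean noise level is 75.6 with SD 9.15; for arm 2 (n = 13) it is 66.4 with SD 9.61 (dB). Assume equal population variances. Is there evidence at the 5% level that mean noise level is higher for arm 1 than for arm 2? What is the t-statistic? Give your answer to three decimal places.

Let group 1 = arm 1, group 2 = arm 2. H0: μ_1 = μ_2; H1: μ_1 > μ_2 (two-sample pooled-variance t-test, right-tailed).
s_p² = [(33−1)·9.15² + (13−1)·9.61²]/(33+13−2) = 86.076
t = (75.6 − 66.4)/√[86.076·(1/33 + 1/13)] = 3.028
df = n₁ + n₂ − 2 = 44
p-value = P(T ≥ 3.028) ≈ 0.0021
Since p ≈ 0.0021 < α = 0.05, reject H0; the evidence is statistically significant.

3.028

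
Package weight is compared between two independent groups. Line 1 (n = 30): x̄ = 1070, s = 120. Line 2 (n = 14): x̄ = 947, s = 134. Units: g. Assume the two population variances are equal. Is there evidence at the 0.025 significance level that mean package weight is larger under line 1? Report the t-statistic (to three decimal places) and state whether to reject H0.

Let group 1 = line 1, group 2 = line 2. H0: μ_1 = μ_2; H1: μ_1 > μ_2 (two-sample pooled-variance t-test, right-tailed).
s_p² = [(30−1)·120² + (14−1)·134²]/(30+14−2) = 15500.7
t = (1070 − 947)/√[15500.7·(1/30 + 1/14)] = 3.052
df = n₁ + n₂ − 2 = 42
p-value = P(T ≥ 3.052) ≈ 0.002
Since p ≈ 0.002 < α = 0.025, reject H0; the data support H1.

t = 3.052; reject H0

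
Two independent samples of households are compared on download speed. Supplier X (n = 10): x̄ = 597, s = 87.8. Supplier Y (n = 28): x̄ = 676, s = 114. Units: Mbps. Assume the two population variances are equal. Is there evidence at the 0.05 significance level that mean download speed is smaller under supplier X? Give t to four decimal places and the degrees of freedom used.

Let group 1 = supplier X, group 2 = supplier Y. H0: μ_1 = μ_2; H1: μ_1 < μ_2 (two-sample pooled-variance t-test, left-tailed).
s_p² = [(10−1)·87.8² + (28−1)·114²]/(10+28−2) = 11674.2
t = (597 − 676)/√[11674.2·(1/10 + 1/28)] = -1.9847
df = n₁ + n₂ − 2 = 36
p-value = P(T ≤ -1.9847) ≈ 0.0274
Since p ≈ 0.0274 < α = 0.05, reject H0; the data support H1.

t = -1.9847, df = 36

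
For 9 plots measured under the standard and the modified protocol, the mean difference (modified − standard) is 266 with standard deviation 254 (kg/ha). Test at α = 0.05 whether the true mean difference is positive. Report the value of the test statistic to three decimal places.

H0: μ_d = 0; H1: μ_d > 0 (paired t-test on the differences, right-tailed).
t = d̄/(s_d/√n) = 266/(254/√9) = 3.142
df = n − 1 = 8
p-value = P(T ≥ 3.142) ≈ 0.0069
Since p ≈ 0.0069 < α = 0.05, reject H0; the data support H1.

3.142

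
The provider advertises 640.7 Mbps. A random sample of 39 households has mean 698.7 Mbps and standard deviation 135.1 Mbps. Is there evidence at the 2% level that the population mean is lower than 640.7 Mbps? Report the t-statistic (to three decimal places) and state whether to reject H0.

t = 2.681; fail to reject H0

H0: μ = 640.7; H1: μ < 640.7 (one-sample t-test, left-tailed).
t = (x̄ − μ₀)/(s/√n) = (698.7 − 640.7)/(135.1/√39) = 2.681
df = n − 1 = 38
p-value = P(T ≤ 2.681) ≈ 0.995
Since p ≈ 0.995 > α = 0.02, fail to reject H0; the data do not provide sufficient evidence against H0.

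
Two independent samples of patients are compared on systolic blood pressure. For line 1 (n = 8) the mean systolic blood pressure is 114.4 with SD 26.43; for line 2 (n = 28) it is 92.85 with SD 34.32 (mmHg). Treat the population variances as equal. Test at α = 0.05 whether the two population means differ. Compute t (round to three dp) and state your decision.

Let group 1 = line 1, group 2 = line 2. H0: μ_1 = μ_2; H1: μ_1 ≠ μ_2 (two-sample pooled-variance t-test, two-sided).
s_p² = [(8−1)·26.43² + (28−1)·34.32²]/(8+28−2) = 1079.18
t = (114.4 − 92.85)/√[1079.18·(1/8 + 1/28)] = 1.636
df = n₁ + n₂ − 2 = 34
Two-sided p-value ≈ 0.1110
Since p ≈ 0.1110 > α = 0.05, fail to reject H0; the data do not provide sufficient evidence against H0.

t = 1.636; fail to reject H0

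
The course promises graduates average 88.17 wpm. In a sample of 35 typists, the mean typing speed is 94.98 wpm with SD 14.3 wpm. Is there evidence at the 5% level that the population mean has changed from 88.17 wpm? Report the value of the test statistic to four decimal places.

H0: μ = 88.17; H1: μ ≠ 88.17 (one-sample t-test, two-sided).
t = (x̄ − μ₀)/(s/√n) = (94.98 − 88.17)/(14.3/√35) = 2.8174
df = n − 1 = 34
Two-sided p-value ≈ 0.0080
Since p ≈ 0.0080 < α = 0.05, reject H0; the evidence is statistically significant.

2.8174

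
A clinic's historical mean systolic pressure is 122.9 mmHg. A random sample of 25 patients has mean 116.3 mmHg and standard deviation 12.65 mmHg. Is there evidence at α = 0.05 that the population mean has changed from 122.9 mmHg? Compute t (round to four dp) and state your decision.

t = -2.6087; reject H0

H0: μ = 122.9; H1: μ ≠ 122.9 (one-sample t-test, two-sided).
t = (x̄ − μ₀)/(s/√n) = (116.3 − 122.9)/(12.65/√25) = -2.6087
df = n − 1 = 24
Two-sided p-value ≈ 0.015
Since p ≈ 0.015 < α = 0.05, reject H0; the data support H1.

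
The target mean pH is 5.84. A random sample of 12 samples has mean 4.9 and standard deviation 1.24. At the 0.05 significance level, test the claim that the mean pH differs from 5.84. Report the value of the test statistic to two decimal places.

H0: μ = 5.84; H1: μ ≠ 5.84 (one-sample t-test, two-sided).
t = (x̄ − μ₀)/(s/√n) = (4.9 − 5.84)/(1.24/√12) = -2.63
df = n − 1 = 11
Two-sided p-value ≈ 0.024
Since p ≈ 0.024 < α = 0.05, reject H0; the data support H1.

-2.63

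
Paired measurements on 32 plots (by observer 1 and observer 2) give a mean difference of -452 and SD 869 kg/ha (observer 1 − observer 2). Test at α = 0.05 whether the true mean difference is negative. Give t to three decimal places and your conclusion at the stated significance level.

t = -2.942; reject H0

H0: μ_d = 0; H1: μ_d < 0 (paired t-test on the differences, left-tailed).
t = d̄/(s_d/√n) = -452/(869/√32) = -2.942
df = n − 1 = 31
p-value = P(T ≤ -2.942) ≈ 0.0031
Since p ≈ 0.0031 < α = 0.05, reject H0; the data support H1.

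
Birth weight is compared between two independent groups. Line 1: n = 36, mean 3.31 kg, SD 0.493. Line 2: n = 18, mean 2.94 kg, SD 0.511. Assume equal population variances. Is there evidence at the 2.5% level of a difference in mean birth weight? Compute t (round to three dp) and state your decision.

t = 2.569; reject H0

Let group 1 = line 1, group 2 = line 2. H0: μ_1 = μ_2; H1: μ_1 ≠ μ_2 (two-sample pooled-variance t-test, two-sided).
s_p² = [(36−1)·0.493² + (18−1)·0.511²]/(36+18−2) = 0.248957
t = (3.31 − 2.94)/√[0.248957·(1/36 + 1/18)] = 2.569
df = n₁ + n₂ − 2 = 52
Two-sided p-value ≈ 0.013
Since p ≈ 0.013 < α = 0.025, reject H0; the evidence is statistically significant.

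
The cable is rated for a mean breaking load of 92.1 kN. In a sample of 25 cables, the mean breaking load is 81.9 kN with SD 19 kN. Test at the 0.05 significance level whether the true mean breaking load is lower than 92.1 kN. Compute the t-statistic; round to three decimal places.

H0: μ = 92.1; H1: μ < 92.1 (one-sample t-test, left-tailed).
t = (x̄ − μ₀)/(s/√n) = (81.9 − 92.1)/(19/√25) = -2.684
df = n − 1 = 24
p-value = P(T ≤ -2.684) ≈ 0.006
Since p ≈ 0.006 < α = 0.05, reject H0; the evidence is statistically significant.

-2.684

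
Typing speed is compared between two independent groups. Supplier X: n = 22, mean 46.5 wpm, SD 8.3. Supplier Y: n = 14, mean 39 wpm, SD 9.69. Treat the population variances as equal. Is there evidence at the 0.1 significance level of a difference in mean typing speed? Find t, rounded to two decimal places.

2.48

Let group 1 = supplier X, group 2 = supplier Y. H0: μ_1 = μ_2; H1: μ_1 ≠ μ_2 (two-sample pooled-variance t-test, two-sided).
s_p² = [(22−1)·8.3² + (14−1)·9.69²]/(22+14−2) = 78.4512
t = (46.5 − 39)/√[78.4512·(1/22 + 1/14)] = 2.48
df = n₁ + n₂ − 2 = 34
Two-sided p-value ≈ 0.0184
Since p ≈ 0.0184 < α = 0.1, reject H0; the evidence is statistically significant.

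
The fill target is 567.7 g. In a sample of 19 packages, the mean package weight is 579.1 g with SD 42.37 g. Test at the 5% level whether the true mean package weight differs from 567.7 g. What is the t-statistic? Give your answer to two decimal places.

1.17

H0: μ = 567.7; H1: μ ≠ 567.7 (one-sample t-test, two-sided).
t = (x̄ − μ₀)/(s/√n) = (579.1 − 567.7)/(42.37/√19) = 1.17
df = n − 1 = 18
Two-sided p-value ≈ 0.256
Since p ≈ 0.256 > α = 0.05, fail to reject H0; the data do not provide sufficient evidence against H0.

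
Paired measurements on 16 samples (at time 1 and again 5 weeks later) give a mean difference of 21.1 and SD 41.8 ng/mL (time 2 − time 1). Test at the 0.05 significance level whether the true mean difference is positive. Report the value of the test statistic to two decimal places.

H0: μ_d = 0; H1: μ_d > 0 (paired t-test on the differences, right-tailed).
t = d̄/(s_d/√n) = 21.1/(41.8/√16) = 2.02
df = n − 1 = 15
p-value = P(T ≥ 2.02) ≈ 0.0309
Since p ≈ 0.0309 < α = 0.05, reject H0; the evidence is statistically significant.

2.02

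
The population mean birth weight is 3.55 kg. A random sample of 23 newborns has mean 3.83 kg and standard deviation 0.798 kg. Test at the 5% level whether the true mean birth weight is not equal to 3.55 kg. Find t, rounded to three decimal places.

1.683

H0: μ = 3.55; H1: μ ≠ 3.55 (one-sample t-test, two-sided).
t = (x̄ − μ₀)/(s/√n) = (3.83 − 3.55)/(0.798/√23) = 1.683
df = n − 1 = 22
Two-sided p-value ≈ 0.107
Since p ≈ 0.107 > α = 0.05, fail to reject H0; the evidence is not statistically significant.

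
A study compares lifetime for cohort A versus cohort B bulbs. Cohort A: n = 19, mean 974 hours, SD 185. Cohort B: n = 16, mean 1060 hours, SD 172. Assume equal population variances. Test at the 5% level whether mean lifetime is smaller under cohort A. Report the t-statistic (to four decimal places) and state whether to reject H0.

t = -1.4143; fail to reject H0

Let group 1 = cohort A, group 2 = cohort B. H0: μ_1 = μ_2; H1: μ_1 < μ_2 (two-sample pooled-variance t-test, left-tailed).
s_p² = [(19−1)·185² + (16−1)·172²]/(19+16−2) = 32115.5
t = (974 − 1060)/√[32115.5·(1/19 + 1/16)] = -1.4143
df = n₁ + n₂ − 2 = 33
p-value = P(T ≤ -1.4143) ≈ 0.083
Since p ≈ 0.083 > α = 0.05, fail to reject H0; the data do not provide sufficient evidence against H0.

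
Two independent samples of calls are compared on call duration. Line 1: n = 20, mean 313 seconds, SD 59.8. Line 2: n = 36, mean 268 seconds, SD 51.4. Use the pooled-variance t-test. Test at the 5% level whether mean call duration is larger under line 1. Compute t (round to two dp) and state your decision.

t = 2.96; reject H0

Let group 1 = line 1, group 2 = line 2. H0: μ_1 = μ_2; H1: μ_1 > μ_2 (two-sample pooled-variance t-test, right-tailed).
s_p² = [(20−1)·59.8² + (36−1)·51.4²]/(20+36−2) = 2970.62
t = (313 − 268)/√[2970.62·(1/20 + 1/36)] = 2.96
df = n₁ + n₂ − 2 = 54
p-value = P(T ≥ 2.96) ≈ 0.0023
Since p ≈ 0.0023 < α = 0.05, reject H0; the evidence is statistically significant.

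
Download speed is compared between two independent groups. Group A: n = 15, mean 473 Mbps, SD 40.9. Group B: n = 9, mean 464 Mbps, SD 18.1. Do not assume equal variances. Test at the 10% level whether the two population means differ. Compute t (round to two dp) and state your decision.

Let group 1 = group A, group 2 = group B. H0: μ_1 = μ_2; H1: μ_1 ≠ μ_2 (Welch's two-sample t-test, two-sided).
t = (x̄_1 − x̄_2)/√(s_1²/n_1 + s_2²/n_2) = (473 − 464)/√(40.9²/15 + 18.1²/9) = 0.74
Welch–Satterthwaite df ≈ 20.76
Two-sided p-value ≈ 0.468
Since p ≈ 0.468 > α = 0.1, fail to reject H0; the data do not provide sufficient evidence against H0.

t = 0.74; fail to reject H0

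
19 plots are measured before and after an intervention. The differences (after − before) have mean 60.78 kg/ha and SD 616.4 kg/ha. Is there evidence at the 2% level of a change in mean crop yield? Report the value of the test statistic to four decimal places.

0.4298

H0: μ_d = 0; H1: μ_d ≠ 0 (paired t-test on the differences, two-sided).
t = d̄/(s_d/√n) = 60.78/(616.4/√19) = 0.4298
df = n − 1 = 18
Two-sided p-value ≈ 0.672
Since p ≈ 0.672 > α = 0.02, fail to reject H0; the evidence is not statistically significant.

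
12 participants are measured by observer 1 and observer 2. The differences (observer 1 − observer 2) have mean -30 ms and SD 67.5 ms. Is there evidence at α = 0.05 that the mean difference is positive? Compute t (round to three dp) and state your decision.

t = -1.540; fail to reject H0

H0: μ_d = 0; H1: μ_d > 0 (paired t-test on the differences, right-tailed).
t = d̄/(s_d/√n) = -30/(67.5/√12) = -1.540
df = n − 1 = 11
p-value = P(T ≥ -1.540) ≈ 0.9240
Since p ≈ 0.9240 > α = 0.05, fail to reject H0; the data do not provide sufficient evidence against H0.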